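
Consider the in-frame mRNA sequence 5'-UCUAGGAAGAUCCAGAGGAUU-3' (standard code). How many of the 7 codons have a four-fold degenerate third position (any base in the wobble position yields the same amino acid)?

1

Codon 1 UCU (Ser): third position 4-fold.
Codon 2 AGG (Arg): third position 2-fold.
Codon 3 AAG (Lys): third position 2-fold.
Codon 4 AUC (Ile): third position 3-fold.
Codon 5 CAG (Gln): third position 2-fold.
Codon 6 AGG (Arg): third position 2-fold.
Codon 7 AUU (Ile): third position 3-fold.
Four-fold degenerate third positions: 1.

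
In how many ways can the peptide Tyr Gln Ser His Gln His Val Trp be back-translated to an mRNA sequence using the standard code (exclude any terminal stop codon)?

768

Tyr: 2 codons.
Gln: 2 codons.
Ser: 6 codons.
His: 2 codons.
Gln: 2 codons.
His: 2 codons.
Val: 4 codons.
Trp: 1 codon.
2 × 2 × 6 × 2 × 2 × 2 × 4 × 1 = 768.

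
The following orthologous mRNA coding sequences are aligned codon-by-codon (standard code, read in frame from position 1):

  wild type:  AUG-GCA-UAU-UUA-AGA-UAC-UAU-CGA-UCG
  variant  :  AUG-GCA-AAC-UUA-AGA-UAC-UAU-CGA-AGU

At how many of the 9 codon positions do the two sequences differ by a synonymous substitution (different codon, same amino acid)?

1

Codon 1: AUG Met / AUG Met — identical.
Codon 2: GCA Ala / GCA Ala — identical.
Codon 3: UAU Tyr / AAC Asn — nonsynonymous.
Codon 4: UUA Leu / UUA Leu — identical.
Codon 5: AGA Arg / AGA Arg — identical.
Codon 6: UAC Tyr / UAC Tyr — identical.
Codon 7: UAU Tyr / UAU Tyr — identical.
Codon 8: CGA Arg / CGA Arg — identical.
Codon 9: UCG Ser / AGU Ser — synonymous.
Synonymous differences: 1.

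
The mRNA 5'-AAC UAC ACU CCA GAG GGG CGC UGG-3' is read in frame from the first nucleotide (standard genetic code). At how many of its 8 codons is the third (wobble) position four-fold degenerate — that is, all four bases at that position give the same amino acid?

Codon 1 AAC (Asn): third position 2-fold.
Codon 2 UAC (Tyr): third position 2-fold.
Codon 3 ACU (Thr): third position 4-fold.
Codon 4 CCA (Pro): third position 4-fold.
Codon 5 GAG (Glu): third position 2-fold.
Codon 6 GGG (Gly): third position 4-fold.
Codon 7 CGC (Arg): third position 4-fold.
Codon 8 UGG (Trp): third position 1-fold.
Four-fold degenerate third positions: 4.

4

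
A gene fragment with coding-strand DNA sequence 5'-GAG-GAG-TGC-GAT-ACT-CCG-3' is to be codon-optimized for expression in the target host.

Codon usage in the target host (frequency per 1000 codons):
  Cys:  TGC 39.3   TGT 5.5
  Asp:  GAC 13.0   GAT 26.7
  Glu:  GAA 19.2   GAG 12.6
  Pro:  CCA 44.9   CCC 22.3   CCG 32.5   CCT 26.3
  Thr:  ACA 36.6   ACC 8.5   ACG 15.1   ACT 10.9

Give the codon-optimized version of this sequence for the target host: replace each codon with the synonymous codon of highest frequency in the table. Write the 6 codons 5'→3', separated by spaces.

Codon 1 (Glu): best is GAA at 19.2.
Codon 2 (Glu): best is GAA at 19.2.
Codon 3 (Cys): best is TGC at 39.3.
Codon 4 (Asp): best is GAT at 26.7.
Codon 5 (Thr): best is ACA at 36.6.
Codon 6 (Pro): best is CCA at 44.9.

GAA GAA TGC GAT ACA CCA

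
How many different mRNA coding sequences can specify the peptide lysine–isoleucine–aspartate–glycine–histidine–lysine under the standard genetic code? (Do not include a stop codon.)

Lys: 2 codons.
Ile: 3 codons.
Asp: 2 codons.
Gly: 4 codons.
His: 2 codons.
Lys: 2 codons.
2 × 3 × 2 × 4 × 2 × 2 = 192.

192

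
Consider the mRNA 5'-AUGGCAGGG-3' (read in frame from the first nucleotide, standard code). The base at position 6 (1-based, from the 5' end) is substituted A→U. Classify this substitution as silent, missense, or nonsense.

Position 6 falls in codon 2: GCA → Ala.
After the substitution the codon is GCU → Ala.
Both encode Ala, so the change is synonymous.

silent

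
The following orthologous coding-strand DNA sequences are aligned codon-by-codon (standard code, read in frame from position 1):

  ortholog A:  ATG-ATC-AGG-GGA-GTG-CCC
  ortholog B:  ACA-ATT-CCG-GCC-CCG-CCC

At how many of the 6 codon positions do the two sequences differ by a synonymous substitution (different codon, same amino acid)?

1

Codon 1: ATG Met / ACA Thr — nonsynonymous.
Codon 2: ATC Ile / ATT Ile — synonymous.
Codon 3: AGG Arg / CCG Pro — nonsynonymous.
Codon 4: GGA Gly / GCC Ala — nonsynonymous.
Codon 5: GTG Val / CCG Pro — nonsynonymous.
Codon 6: CCC Pro / CCC Pro — identical.
Synonymous differences: 1.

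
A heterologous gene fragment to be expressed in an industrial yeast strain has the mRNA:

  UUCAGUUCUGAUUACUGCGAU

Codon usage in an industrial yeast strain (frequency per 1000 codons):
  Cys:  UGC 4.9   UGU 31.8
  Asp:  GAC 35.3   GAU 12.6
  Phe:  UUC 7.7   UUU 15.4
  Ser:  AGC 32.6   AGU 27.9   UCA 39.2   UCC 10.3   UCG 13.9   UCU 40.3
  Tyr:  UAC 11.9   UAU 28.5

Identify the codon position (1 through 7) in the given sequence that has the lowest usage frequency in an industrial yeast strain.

Codon 1 UUC (Phe): 7.7 per 1000.
Codon 2 AGU (Ser): 27.9 per 1000.
Codon 3 UCU (Ser): 40.3 per 1000.
Codon 4 GAU (Asp): 12.6 per 1000.
Codon 5 UAC (Tyr): 11.9 per 1000.
Codon 6 UGC (Cys): 4.9 per 1000.
Codon 7 GAU (Asp): 12.6 per 1000.
Lowest frequency is 4.9 at codon 6.

6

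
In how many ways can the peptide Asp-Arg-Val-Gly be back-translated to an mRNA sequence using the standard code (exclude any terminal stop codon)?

Asp: 2 codons.
Arg: 6 codons.
Val: 4 codons.
Gly: 4 codons.
2 × 6 × 4 × 4 = 192.

192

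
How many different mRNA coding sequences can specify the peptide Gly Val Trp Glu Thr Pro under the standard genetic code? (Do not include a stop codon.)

Gly: 4 codons.
Val: 4 codons.
Trp: 1 codon.
Glu: 2 codons.
Thr: 4 codons.
Pro: 4 codons.
4 × 4 × 1 × 2 × 4 × 4 = 512.

512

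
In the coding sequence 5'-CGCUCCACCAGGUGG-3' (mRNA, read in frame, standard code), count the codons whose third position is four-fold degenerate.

3

Codon 1 CGC (Arg): third position 4-fold.
Codon 2 UCC (Ser): third position 4-fold.
Codon 3 ACC (Thr): third position 4-fold.
Codon 4 AGG (Arg): third position 2-fold.
Codon 5 UGG (Trp): third position 1-fold.
Four-fold degenerate third positions: 3.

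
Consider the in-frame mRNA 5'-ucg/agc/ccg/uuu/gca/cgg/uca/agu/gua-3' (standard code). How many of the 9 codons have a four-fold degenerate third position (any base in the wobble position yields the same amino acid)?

Codon 1 UCG (Ser): third position 4-fold.
Codon 2 AGC (Ser): third position 2-fold.
Codon 3 CCG (Pro): third position 4-fold.
Codon 4 UUU (Phe): third position 2-fold.
Codon 5 GCA (Ala): third position 4-fold.
Codon 6 CGG (Arg): third position 4-fold.
Codon 7 UCA (Ser): third position 4-fold.
Codon 8 AGU (Ser): third position 2-fold.
Codon 9 GUA (Val): third position 4-fold.
Four-fold degenerate third positions: 6.

6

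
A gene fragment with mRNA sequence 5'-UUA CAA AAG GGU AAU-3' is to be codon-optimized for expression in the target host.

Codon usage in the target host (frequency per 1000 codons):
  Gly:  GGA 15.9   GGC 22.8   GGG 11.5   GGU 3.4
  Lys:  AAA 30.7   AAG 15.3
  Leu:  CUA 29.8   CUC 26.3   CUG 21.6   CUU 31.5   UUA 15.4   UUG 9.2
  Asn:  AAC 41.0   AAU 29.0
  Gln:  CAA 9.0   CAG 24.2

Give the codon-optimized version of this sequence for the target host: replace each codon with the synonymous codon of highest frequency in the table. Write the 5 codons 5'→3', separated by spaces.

Codon 1 (Leu): best is CUU at 31.5.
Codon 2 (Gln): best is CAG at 24.2.
Codon 3 (Lys): best is AAA at 30.7.
Codon 4 (Gly): best is GGC at 22.8.
Codon 5 (Asn): best is AAC at 41.0.

CUU CAG AAA GGC AAC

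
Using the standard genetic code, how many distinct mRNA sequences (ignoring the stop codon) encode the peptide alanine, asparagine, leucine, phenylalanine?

96

Ala: 4 codons.
Asn: 2 codons.
Leu: 6 codons.
Phe: 2 codons.
4 × 2 × 6 × 2 = 96.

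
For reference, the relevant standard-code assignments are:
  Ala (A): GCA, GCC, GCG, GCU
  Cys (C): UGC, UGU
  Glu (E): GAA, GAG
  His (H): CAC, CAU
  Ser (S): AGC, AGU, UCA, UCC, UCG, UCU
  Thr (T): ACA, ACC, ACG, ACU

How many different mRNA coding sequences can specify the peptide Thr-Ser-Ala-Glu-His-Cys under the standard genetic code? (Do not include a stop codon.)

768

Thr: 4 codons.
Ser: 6 codons.
Ala: 4 codons.
Glu: 2 codons.
His: 2 codons.
Cys: 2 codons.
4 × 6 × 4 × 2 × 2 × 2 = 768.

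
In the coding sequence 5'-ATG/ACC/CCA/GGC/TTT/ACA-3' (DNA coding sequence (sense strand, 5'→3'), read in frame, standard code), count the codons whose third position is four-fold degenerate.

Codon 1 ATG (Met): third position 1-fold.
Codon 2 ACC (Thr): third position 4-fold.
Codon 3 CCA (Pro): third position 4-fold.
Codon 4 GGC (Gly): third position 4-fold.
Codon 5 TTT (Phe): third position 2-fold.
Codon 6 ACA (Thr): third position 4-fold.
Four-fold degenerate third positions: 4.

4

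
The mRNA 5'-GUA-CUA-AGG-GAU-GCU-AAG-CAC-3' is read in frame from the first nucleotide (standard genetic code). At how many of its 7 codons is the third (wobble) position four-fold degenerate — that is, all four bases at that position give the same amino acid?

Codon 1 GUA (Val): third position 4-fold.
Codon 2 CUA (Leu): third position 4-fold.
Codon 3 AGG (Arg): third position 2-fold.
Codon 4 GAU (Asp): third position 2-fold.
Codon 5 GCU (Ala): third position 4-fold.
Codon 6 AAG (Lys): third position 2-fold.
Codon 7 CAC (His): third position 2-fold.
Four-fold degenerate third positions: 3.

3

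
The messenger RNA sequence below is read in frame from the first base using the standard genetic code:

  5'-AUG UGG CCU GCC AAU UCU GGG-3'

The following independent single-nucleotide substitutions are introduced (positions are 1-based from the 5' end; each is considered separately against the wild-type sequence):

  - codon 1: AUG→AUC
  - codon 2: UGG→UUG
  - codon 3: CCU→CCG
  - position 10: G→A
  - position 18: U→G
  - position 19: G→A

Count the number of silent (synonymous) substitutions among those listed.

2

Codon 1: AUG (Met) → AUC (Ile) — missense.
Codon 2: UGG (Trp) → UUG (Leu) — missense.
Codon 3: CCU (Pro) → CCG (Pro) — synonymous.
Codon 4: GCC (Ala) → ACC (Thr) — missense.
Codon 6: UCU (Ser) → UCG (Ser) — synonymous.
Codon 7: GGG (Gly) → AGG (Arg) — missense.
Synonymous: 2 of 6.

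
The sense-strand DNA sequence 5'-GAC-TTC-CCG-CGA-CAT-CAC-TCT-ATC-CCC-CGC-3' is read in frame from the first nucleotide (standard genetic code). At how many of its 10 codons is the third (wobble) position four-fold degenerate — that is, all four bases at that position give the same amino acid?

Codon 1 GAC (Asp): third position 2-fold.
Codon 2 TTC (Phe): third position 2-fold.
Codon 3 CCG (Pro): third position 4-fold.
Codon 4 CGA (Arg): third position 4-fold.
Codon 5 CAT (His): third position 2-fold.
Codon 6 CAC (His): third position 2-fold.
Codon 7 TCT (Ser): third position 4-fold.
Codon 8 ATC (Ile): third position 3-fold.
Codon 9 CCC (Pro): third position 4-fold.
Codon 10 CGC (Arg): third position 4-fold.
Four-fold degenerate third positions: 5.

5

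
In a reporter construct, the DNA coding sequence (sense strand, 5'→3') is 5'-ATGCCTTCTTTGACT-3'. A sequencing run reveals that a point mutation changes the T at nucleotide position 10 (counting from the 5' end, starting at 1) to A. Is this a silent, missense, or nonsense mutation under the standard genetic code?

Position 10 falls in codon 4: TTG → Leu.
After the substitution the codon is ATG → Met.
Leu ≠ Met, so this is a missense mutation.

missense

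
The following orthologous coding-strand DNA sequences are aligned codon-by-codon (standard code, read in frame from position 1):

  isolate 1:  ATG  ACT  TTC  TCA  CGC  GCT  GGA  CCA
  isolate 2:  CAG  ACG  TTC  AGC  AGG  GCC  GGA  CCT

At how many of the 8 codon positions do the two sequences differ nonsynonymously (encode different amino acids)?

Codon 1: ATG Met / CAG Gln — nonsynonymous.
Codon 2: ACT Thr / ACG Thr — synonymous.
Codon 3: TTC Phe / TTC Phe — identical.
Codon 4: TCA Ser / AGC Ser — synonymous.
Codon 5: CGC Arg / AGG Arg — synonymous.
Codon 6: GCT Ala / GCC Ala — synonymous.
Codon 7: GGA Gly / GGA Gly — identical.
Codon 8: CCA Pro / CCT Pro — synonymous.
Nonsynonymous differences: 1.

1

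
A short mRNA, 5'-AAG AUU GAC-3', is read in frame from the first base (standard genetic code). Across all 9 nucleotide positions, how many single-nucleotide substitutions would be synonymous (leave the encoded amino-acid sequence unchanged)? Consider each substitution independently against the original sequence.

4

Codon 1 (AAG, Lys): 1 synonymous substitution.
Codon 2 (AUU, Ile): 2 synonymous substitutions.
Codon 3 (GAC, Asp): 1 synonymous substitution.
Total: 1 + 2 + 1 = 4.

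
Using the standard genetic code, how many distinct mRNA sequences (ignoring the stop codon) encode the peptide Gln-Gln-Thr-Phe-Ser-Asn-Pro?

Gln: 2 codons.
Gln: 2 codons.
Thr: 4 codons.
Phe: 2 codons.
Ser: 6 codons.
Asn: 2 codons.
Pro: 4 codons.
2 × 2 × 4 × 2 × 6 × 2 × 4 = 1536.

1536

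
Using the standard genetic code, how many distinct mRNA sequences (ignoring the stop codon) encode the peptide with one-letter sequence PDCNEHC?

256

Pro: 4 codons.
Asp: 2 codons.
Cys: 2 codons.
Asn: 2 codons.
Glu: 2 codons.
His: 2 codons.
Cys: 2 codons.
4 × 2 × 2 × 2 × 2 × 2 × 2 = 256.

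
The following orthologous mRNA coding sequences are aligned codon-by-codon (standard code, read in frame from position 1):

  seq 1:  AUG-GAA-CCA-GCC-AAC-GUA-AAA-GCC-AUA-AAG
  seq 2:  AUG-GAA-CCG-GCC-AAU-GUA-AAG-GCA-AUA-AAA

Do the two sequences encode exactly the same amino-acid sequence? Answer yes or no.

Codon 1: AUG Met / AUG Met — identical.
Codon 2: GAA Glu / GAA Glu — identical.
Codon 3: CCA Pro / CCG Pro — synonymous.
Codon 4: GCC Ala / GCC Ala — identical.
Codon 5: AAC Asn / AAU Asn — synonymous.
Codon 6: GUA Val / GUA Val — identical.
Codon 7: AAA Lys / AAG Lys — synonymous.
Codon 8: GCC Ala / GCA Ala — synonymous.
Codon 9: AUA Ile / AUA Ile — identical.
Codon 10: AAG Lys / AAA Lys — synonymous.
Nonsynonymous differences: 0 → same protein.

yes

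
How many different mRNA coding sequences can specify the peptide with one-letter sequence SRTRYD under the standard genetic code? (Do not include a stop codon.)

Ser: 6 codons.
Arg: 6 codons.
Thr: 4 codons.
Arg: 6 codons.
Tyr: 2 codons.
Asp: 2 codons.
6 × 6 × 4 × 6 × 2 × 2 = 3456.

3456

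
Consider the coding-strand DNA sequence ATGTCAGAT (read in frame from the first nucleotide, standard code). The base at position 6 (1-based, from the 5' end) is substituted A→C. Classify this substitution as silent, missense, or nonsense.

Position 6 falls in codon 2: TCA → Ser.
After the substitution the codon is TCC → Ser.
Both encode Ser, so the change is synonymous.

silent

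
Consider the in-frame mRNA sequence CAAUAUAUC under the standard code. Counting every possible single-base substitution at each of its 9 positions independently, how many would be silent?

Codon 1 (CAA, Gln): 1 synonymous substitution.
Codon 2 (UAU, Tyr): 1 synonymous substitution.
Codon 3 (AUC, Ile): 2 synonymous substitutions.
Total: 1 + 1 + 2 = 4.

4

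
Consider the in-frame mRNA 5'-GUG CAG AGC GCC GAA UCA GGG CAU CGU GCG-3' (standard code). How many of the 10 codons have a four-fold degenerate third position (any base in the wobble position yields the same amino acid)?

6

Codon 1 GUG (Val): third position 4-fold.
Codon 2 CAG (Gln): third position 2-fold.
Codon 3 AGC (Ser): third position 2-fold.
Codon 4 GCC (Ala): third position 4-fold.
Codon 5 GAA (Glu): third position 2-fold.
Codon 6 UCA (Ser): third position 4-fold.
Codon 7 GGG (Gly): third position 4-fold.
Codon 8 CAU (His): third position 2-fold.
Codon 9 CGU (Arg): third position 4-fold.
Codon 10 GCG (Ala): third position 4-fold.
Four-fold degenerate third positions: 6.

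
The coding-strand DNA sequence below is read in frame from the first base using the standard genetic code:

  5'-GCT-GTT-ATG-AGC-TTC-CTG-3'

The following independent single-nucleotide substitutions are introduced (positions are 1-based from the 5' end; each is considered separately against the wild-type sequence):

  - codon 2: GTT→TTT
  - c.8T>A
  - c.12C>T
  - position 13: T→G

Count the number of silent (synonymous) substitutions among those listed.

1

Codon 2: GTT (Val) → TTT (Phe) — missense.
Codon 3: ATG (Met) → AAG (Lys) — missense.
Codon 4: AGC (Ser) → AGT (Ser) — synonymous.
Codon 5: TTC (Phe) → GTC (Val) — missense.
Synonymous: 1 of 4.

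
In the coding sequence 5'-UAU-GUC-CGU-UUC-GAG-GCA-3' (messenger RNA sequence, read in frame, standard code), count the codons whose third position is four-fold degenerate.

3

Codon 1 UAU (Tyr): third position 2-fold.
Codon 2 GUC (Val): third position 4-fold.
Codon 3 CGU (Arg): third position 4-fold.
Codon 4 UUC (Phe): third position 2-fold.
Codon 5 GAG (Glu): third position 2-fold.
Codon 6 GCA (Ala): third position 4-fold.
Four-fold degenerate third positions: 3.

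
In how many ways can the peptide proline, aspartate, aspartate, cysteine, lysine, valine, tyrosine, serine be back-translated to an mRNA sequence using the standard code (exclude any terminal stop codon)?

Pro: 4 codons.
Asp: 2 codons.
Asp: 2 codons.
Cys: 2 codons.
Lys: 2 codons.
Val: 4 codons.
Tyr: 2 codons.
Ser: 6 codons.
4 × 2 × 2 × 2 × 2 × 4 × 2 × 6 = 3072.

3072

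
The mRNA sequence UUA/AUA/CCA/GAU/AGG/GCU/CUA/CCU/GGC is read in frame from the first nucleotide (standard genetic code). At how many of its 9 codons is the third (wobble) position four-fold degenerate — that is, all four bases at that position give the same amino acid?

5

Codon 1 UUA (Leu): third position 2-fold.
Codon 2 AUA (Ile): third position 3-fold.
Codon 3 CCA (Pro): third position 4-fold.
Codon 4 GAU (Asp): third position 2-fold.
Codon 5 AGG (Arg): third position 2-fold.
Codon 6 GCU (Ala): third position 4-fold.
Codon 7 CUA (Leu): third position 4-fold.
Codon 8 CCU (Pro): third position 4-fold.
Codon 9 GGC (Gly): third position 4-fold.
Four-fold degenerate third positions: 5.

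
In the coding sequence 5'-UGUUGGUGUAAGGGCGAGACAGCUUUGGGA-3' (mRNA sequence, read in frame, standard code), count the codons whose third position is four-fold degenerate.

4

Codon 1 UGU (Cys): third position 2-fold.
Codon 2 UGG (Trp): third position 1-fold.
Codon 3 UGU (Cys): third position 2-fold.
Codon 4 AAG (Lys): third position 2-fold.
Codon 5 GGC (Gly): third position 4-fold.
Codon 6 GAG (Glu): third position 2-fold.
Codon 7 ACA (Thr): third position 4-fold.
Codon 8 GCU (Ala): third position 4-fold.
Codon 9 UUG (Leu): third position 2-fold.
Codon 10 GGA (Gly): third position 4-fold.
Four-fold degenerate third positions: 4.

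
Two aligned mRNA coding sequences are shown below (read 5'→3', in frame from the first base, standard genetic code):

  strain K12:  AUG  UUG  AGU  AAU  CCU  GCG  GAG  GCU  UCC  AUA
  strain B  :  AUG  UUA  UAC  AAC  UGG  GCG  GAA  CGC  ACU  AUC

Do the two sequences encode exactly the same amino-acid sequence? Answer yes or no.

no

Codon 1: AUG Met / AUG Met — identical.
Codon 2: UUG Leu / UUA Leu — synonymous.
Codon 3: AGU Ser / UAC Tyr — nonsynonymous.
Codon 4: AAU Asn / AAC Asn — synonymous.
Codon 5: CCU Pro / UGG Trp — nonsynonymous.
Codon 6: GCG Ala / GCG Ala — identical.
Codon 7: GAG Glu / GAA Glu — synonymous.
Codon 8: GCU Ala / CGC Arg — nonsynonymous.
Codon 9: UCC Ser / ACU Thr — nonsynonymous.
Codon 10: AUA Ile / AUC Ile — synonymous.
Nonsynonymous differences: 4 → different protein.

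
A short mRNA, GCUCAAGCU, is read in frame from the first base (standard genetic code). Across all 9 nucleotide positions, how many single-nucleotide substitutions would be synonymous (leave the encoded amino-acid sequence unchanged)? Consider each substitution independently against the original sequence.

Codon 1 (GCU, Ala): 3 synonymous substitutions.
Codon 2 (CAA, Gln): 1 synonymous substitution.
Codon 3 (GCU, Ala): 3 synonymous substitutions.
Total: 3 + 1 + 3 = 7.

7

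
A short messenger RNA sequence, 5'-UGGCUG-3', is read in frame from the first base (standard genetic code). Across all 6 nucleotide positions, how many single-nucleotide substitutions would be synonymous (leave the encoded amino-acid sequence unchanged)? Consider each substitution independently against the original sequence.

Codon 1 (UGG, Trp): 0 synonymous substitutions.
Codon 2 (CUG, Leu): 4 synonymous substitutions.
Total: 0 + 4 = 4.

4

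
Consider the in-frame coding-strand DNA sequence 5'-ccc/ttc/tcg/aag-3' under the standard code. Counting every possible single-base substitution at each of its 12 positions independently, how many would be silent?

Codon 1 (CCC, Pro): 3 synonymous substitutions.
Codon 2 (TTC, Phe): 1 synonymous substitution.
Codon 3 (TCG, Ser): 3 synonymous substitutions.
Codon 4 (AAG, Lys): 1 synonymous substitution.
Total: 3 + 1 + 3 + 1 = 8.

8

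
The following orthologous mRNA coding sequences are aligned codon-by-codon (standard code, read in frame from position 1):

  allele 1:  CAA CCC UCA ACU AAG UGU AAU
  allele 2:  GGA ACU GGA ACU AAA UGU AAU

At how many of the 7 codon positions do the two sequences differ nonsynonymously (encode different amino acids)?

3

Codon 1: CAA Gln / GGA Gly — nonsynonymous.
Codon 2: CCC Pro / ACU Thr — nonsynonymous.
Codon 3: UCA Ser / GGA Gly — nonsynonymous.
Codon 4: ACU Thr / ACU Thr — identical.
Codon 5: AAG Lys / AAA Lys — synonymous.
Codon 6: UGU Cys / UGU Cys — identical.
Codon 7: AAU Asn / AAU Asn — identical.
Nonsynonymous differences: 3.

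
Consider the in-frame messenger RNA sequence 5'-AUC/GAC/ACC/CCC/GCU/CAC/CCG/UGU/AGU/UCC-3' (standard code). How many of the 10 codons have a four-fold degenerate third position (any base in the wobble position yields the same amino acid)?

5

Codon 1 AUC (Ile): third position 3-fold.
Codon 2 GAC (Asp): third position 2-fold.
Codon 3 ACC (Thr): third position 4-fold.
Codon 4 CCC (Pro): third position 4-fold.
Codon 5 GCU (Ala): third position 4-fold.
Codon 6 CAC (His): third position 2-fold.
Codon 7 CCG (Pro): third position 4-fold.
Codon 8 UGU (Cys): third position 2-fold.
Codon 9 AGU (Ser): third position 2-fold.
Codon 10 UCC (Ser): third position 4-fold.
Four-fold degenerate third positions: 5.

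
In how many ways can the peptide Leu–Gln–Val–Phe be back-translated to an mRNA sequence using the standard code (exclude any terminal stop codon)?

Leu: 6 codons.
Gln: 2 codons.
Val: 4 codons.
Phe: 2 codons.
6 × 2 × 4 × 2 = 96.

96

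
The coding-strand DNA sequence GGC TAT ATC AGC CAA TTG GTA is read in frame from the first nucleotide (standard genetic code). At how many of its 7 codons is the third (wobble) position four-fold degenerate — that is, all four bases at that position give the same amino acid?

2

Codon 1 GGC (Gly): third position 4-fold.
Codon 2 TAT (Tyr): third position 2-fold.
Codon 3 ATC (Ile): third position 3-fold.
Codon 4 AGC (Ser): third position 2-fold.
Codon 5 CAA (Gln): third position 2-fold.
Codon 6 TTG (Leu): third position 2-fold.
Codon 7 GTA (Val): third position 4-fold.
Four-fold degenerate third positions: 2.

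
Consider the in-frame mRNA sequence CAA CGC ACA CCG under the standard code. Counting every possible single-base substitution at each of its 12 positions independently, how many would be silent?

Codon 1 (CAA, Gln): 1 synonymous substitution.
Codon 2 (CGC, Arg): 3 synonymous substitutions.
Codon 3 (ACA, Thr): 3 synonymous substitutions.
Codon 4 (CCG, Pro): 3 synonymous substitutions.
Total: 1 + 3 + 3 + 3 = 10.

10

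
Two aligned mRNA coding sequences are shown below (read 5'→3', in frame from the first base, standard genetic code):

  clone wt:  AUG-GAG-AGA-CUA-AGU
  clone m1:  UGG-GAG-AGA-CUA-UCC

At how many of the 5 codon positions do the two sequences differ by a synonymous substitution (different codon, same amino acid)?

1

Codon 1: AUG Met / UGG Trp — nonsynonymous.
Codon 2: GAG Glu / GAG Glu — identical.
Codon 3: AGA Arg / AGA Arg — identical.
Codon 4: CUA Leu / CUA Leu — identical.
Codon 5: AGU Ser / UCC Ser — synonymous.
Synonymous differences: 1.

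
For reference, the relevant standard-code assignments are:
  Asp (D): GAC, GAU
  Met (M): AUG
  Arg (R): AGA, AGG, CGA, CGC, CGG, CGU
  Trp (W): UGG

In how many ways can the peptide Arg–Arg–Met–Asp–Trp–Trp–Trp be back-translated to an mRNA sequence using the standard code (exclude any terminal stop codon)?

72

Arg: 6 codons.
Arg: 6 codons.
Met: 1 codon.
Asp: 2 codons.
Trp: 1 codon.
Trp: 1 codon.
Trp: 1 codon.
6 × 6 × 1 × 2 × 1 × 1 × 1 = 72.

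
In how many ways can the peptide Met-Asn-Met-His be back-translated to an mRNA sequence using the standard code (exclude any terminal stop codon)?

4

Met: 1 codon.
Asn: 2 codons.
Met: 1 codon.
His: 2 codons.
1 × 2 × 1 × 2 = 4.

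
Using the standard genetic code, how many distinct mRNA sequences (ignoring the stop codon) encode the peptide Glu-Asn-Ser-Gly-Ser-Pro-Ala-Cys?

Glu: 2 codons.
Asn: 2 codons.
Ser: 6 codons.
Gly: 4 codons.
Ser: 6 codons.
Pro: 4 codons.
Ala: 4 codons.
Cys: 2 codons.
2 × 2 × 6 × 4 × 6 × 4 × 4 × 2 = 18432.

18432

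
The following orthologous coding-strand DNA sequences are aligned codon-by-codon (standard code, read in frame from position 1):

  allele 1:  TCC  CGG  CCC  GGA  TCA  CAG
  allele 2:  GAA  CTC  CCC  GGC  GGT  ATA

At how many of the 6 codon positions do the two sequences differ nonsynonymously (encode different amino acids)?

4

Codon 1: TCC Ser / GAA Glu — nonsynonymous.
Codon 2: CGG Arg / CTC Leu — nonsynonymous.
Codon 3: CCC Pro / CCC Pro — identical.
Codon 4: GGA Gly / GGC Gly — synonymous.
Codon 5: TCA Ser / GGT Gly — nonsynonymous.
Codon 6: CAG Gln / ATA Ile — nonsynonymous.
Nonsynonymous differences: 4.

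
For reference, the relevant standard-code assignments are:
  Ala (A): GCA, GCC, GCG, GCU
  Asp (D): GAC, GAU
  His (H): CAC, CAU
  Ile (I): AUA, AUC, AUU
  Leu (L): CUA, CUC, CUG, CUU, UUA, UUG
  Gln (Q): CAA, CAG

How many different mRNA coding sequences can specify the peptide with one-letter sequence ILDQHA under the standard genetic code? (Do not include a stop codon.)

Ile: 3 codons.
Leu: 6 codons.
Asp: 2 codons.
Gln: 2 codons.
His: 2 codons.
Ala: 4 codons.
3 × 6 × 2 × 2 × 2 × 4 = 576.

576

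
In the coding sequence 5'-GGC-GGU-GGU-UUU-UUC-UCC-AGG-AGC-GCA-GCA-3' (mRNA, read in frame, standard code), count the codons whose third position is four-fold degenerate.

Codon 1 GGC (Gly): third position 4-fold.
Codon 2 GGU (Gly): third position 4-fold.
Codon 3 GGU (Gly): third position 4-fold.
Codon 4 UUU (Phe): third position 2-fold.
Codon 5 UUC (Phe): third position 2-fold.
Codon 6 UCC (Ser): third position 4-fold.
Codon 7 AGG (Arg): third position 2-fold.
Codon 8 AGC (Ser): third position 2-fold.
Codon 9 GCA (Ala): third position 4-fold.
Codon 10 GCA (Ala): third position 4-fold.
Four-fold degenerate third positions: 6.

6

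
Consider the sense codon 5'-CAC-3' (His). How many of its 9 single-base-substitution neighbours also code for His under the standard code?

Position 1: none → 0 synonymous.
Position 2: none → 0 synonymous.
Position 3: CAT → 1 synonymous.
Total: 0 + 0 + 1 = 1.

1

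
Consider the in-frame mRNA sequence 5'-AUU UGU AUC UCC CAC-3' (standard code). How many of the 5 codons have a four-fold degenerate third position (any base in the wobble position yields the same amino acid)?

1

Codon 1 AUU (Ile): third position 3-fold.
Codon 2 UGU (Cys): third position 2-fold.
Codon 3 AUC (Ile): third position 3-fold.
Codon 4 UCC (Ser): third position 4-fold.
Codon 5 CAC (His): third position 2-fold.
Four-fold degenerate third positions: 1.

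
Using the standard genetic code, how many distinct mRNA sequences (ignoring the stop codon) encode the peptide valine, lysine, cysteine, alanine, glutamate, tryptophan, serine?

768

Val: 4 codons.
Lys: 2 codons.
Cys: 2 codons.
Ala: 4 codons.
Glu: 2 codons.
Trp: 1 codon.
Ser: 6 codons.
4 × 2 × 2 × 4 × 2 × 1 × 6 = 768.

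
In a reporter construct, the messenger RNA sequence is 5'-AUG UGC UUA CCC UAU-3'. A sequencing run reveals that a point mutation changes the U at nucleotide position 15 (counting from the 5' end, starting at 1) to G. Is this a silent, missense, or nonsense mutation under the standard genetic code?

Position 15 falls in codon 5: UAU → Tyr.
After the substitution the codon is UAG → Stop.
The new codon is a stop codon, so this is a nonsense mutation.

nonsense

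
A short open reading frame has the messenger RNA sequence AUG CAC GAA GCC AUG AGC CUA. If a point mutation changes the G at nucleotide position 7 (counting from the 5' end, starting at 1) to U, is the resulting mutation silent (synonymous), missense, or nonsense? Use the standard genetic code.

Position 7 falls in codon 3: GAA → Glu.
After the substitution the codon is UAA → Stop.
The new codon is a stop codon, so this is a nonsense mutation.

nonsense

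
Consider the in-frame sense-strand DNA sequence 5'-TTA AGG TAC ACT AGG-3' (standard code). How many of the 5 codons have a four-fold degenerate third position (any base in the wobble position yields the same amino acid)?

1

Codon 1 TTA (Leu): third position 2-fold.
Codon 2 AGG (Arg): third position 2-fold.
Codon 3 TAC (Tyr): third position 2-fold.
Codon 4 ACT (Thr): third position 4-fold.
Codon 5 AGG (Arg): third position 2-fold.
Four-fold degenerate third positions: 1.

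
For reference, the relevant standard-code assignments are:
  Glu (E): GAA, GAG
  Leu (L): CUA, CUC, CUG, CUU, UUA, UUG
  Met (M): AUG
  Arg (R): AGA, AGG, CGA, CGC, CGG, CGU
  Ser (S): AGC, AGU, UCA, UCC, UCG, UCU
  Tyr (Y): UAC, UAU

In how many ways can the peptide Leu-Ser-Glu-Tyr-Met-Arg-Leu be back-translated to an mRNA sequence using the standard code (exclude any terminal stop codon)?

5184

Leu: 6 codons.
Ser: 6 codons.
Glu: 2 codons.
Tyr: 2 codons.
Met: 1 codon.
Arg: 6 codons.
Leu: 6 codons.
6 × 6 × 2 × 2 × 1 × 6 × 6 = 5184.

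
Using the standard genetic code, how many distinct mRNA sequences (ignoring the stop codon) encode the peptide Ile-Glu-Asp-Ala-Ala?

Ile: 3 codons.
Glu: 2 codons.
Asp: 2 codons.
Ala: 4 codons.
Ala: 4 codons.
3 × 2 × 2 × 4 × 4 = 192.

192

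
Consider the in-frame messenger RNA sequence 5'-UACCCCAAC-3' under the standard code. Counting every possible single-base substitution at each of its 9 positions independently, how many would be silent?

Codon 1 (UAC, Tyr): 1 synonymous substitution.
Codon 2 (CCC, Pro): 3 synonymous substitutions.
Codon 3 (AAC, Asn): 1 synonymous substitution.
Total: 1 + 3 + 1 = 5.

5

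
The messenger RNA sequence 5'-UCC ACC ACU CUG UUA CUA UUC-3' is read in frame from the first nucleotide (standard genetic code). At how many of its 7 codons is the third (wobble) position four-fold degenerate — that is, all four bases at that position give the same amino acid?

Codon 1 UCC (Ser): third position 4-fold.
Codon 2 ACC (Thr): third position 4-fold.
Codon 3 ACU (Thr): third position 4-fold.
Codon 4 CUG (Leu): third position 4-fold.
Codon 5 UUA (Leu): third position 2-fold.
Codon 6 CUA (Leu): third position 4-fold.
Codon 7 UUC (Phe): third position 2-fold.
Four-fold degenerate third positions: 5.

5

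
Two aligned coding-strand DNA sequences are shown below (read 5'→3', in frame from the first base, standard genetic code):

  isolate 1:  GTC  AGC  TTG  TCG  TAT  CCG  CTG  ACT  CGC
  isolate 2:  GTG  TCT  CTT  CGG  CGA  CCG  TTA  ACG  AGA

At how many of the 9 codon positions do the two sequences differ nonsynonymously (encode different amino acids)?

2

Codon 1: GTC Val / GTG Val — synonymous.
Codon 2: AGC Ser / TCT Ser — synonymous.
Codon 3: TTG Leu / CTT Leu — synonymous.
Codon 4: TCG Ser / CGG Arg — nonsynonymous.
Codon 5: TAT Tyr / CGA Arg — nonsynonymous.
Codon 6: CCG Pro / CCG Pro — identical.
Codon 7: CTG Leu / TTA Leu — synonymous.
Codon 8: ACT Thr / ACG Thr — synonymous.
Codon 9: CGC Arg / AGA Arg — synonymous.
Nonsynonymous differences: 2.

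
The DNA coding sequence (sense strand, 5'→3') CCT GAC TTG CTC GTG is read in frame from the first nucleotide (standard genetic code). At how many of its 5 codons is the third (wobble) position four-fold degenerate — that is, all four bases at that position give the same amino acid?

Codon 1 CCT (Pro): third position 4-fold.
Codon 2 GAC (Asp): third position 2-fold.
Codon 3 TTG (Leu): third position 2-fold.
Codon 4 CTC (Leu): third position 4-fold.
Codon 5 GTG (Val): third position 4-fold.
Four-fold degenerate third positions: 3.

3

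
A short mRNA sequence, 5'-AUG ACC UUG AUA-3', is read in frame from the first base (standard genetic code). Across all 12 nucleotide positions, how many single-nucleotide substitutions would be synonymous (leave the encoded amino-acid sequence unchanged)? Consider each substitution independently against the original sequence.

7

Codon 1 (AUG, Met): 0 synonymous substitutions.
Codon 2 (ACC, Thr): 3 synonymous substitutions.
Codon 3 (UUG, Leu): 2 synonymous substitutions.
Codon 4 (AUA, Ile): 2 synonymous substitutions.
Total: 0 + 3 + 2 + 2 = 7.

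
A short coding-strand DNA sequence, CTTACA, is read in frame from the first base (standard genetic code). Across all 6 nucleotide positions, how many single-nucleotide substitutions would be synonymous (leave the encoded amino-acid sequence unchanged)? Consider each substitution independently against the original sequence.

Codon 1 (CTT, Leu): 3 synonymous substitutions.
Codon 2 (ACA, Thr): 3 synonymous substitutions.
Total: 3 + 3 = 6.

6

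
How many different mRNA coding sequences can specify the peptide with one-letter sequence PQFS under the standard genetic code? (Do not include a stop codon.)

Pro: 4 codons.
Gln: 2 codons.
Phe: 2 codons.
Ser: 6 codons.
4 × 2 × 2 × 6 = 96.

96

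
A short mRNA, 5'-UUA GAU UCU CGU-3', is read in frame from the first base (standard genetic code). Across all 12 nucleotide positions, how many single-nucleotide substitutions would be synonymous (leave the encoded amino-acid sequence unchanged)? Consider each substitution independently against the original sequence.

9

Codon 1 (UUA, Leu): 2 synonymous substitutions.
Codon 2 (GAU, Asp): 1 synonymous substitution.
Codon 3 (UCU, Ser): 3 synonymous substitutions.
Codon 4 (CGU, Arg): 3 synonymous substitutions.
Total: 2 + 1 + 3 + 3 = 9.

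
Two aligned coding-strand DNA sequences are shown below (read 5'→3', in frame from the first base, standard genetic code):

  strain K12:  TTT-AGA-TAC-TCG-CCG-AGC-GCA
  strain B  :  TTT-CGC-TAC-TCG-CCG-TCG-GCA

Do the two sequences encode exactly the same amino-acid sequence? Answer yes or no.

yes

Codon 1: TTT Phe / TTT Phe — identical.
Codon 2: AGA Arg / CGC Arg — synonymous.
Codon 3: TAC Tyr / TAC Tyr — identical.
Codon 4: TCG Ser / TCG Ser — identical.
Codon 5: CCG Pro / CCG Pro — identical.
Codon 6: AGC Ser / TCG Ser — synonymous.
Codon 7: GCA Ala / GCA Ala — identical.
Nonsynonymous differences: 0 → same protein.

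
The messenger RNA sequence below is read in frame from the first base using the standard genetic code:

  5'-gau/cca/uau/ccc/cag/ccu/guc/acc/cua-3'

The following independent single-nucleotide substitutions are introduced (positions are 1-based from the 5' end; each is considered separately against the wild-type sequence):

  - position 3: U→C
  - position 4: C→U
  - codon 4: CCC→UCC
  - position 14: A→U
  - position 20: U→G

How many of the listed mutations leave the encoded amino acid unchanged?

1

Codon 1: GAU (Asp) → GAC (Asp) — synonymous.
Codon 2: CCA (Pro) → UCA (Ser) — missense.
Codon 4: CCC (Pro) → UCC (Ser) — missense.
Codon 5: CAG (Gln) → CUG (Leu) — missense.
Codon 7: GUC (Val) → GGC (Gly) — missense.
Synonymous: 1 of 5.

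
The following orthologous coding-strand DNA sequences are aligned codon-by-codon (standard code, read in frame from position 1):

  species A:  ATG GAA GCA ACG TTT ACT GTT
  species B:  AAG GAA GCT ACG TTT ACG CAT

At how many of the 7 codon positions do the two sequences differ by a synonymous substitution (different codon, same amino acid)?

Codon 1: ATG Met / AAG Lys — nonsynonymous.
Codon 2: GAA Glu / GAA Glu — identical.
Codon 3: GCA Ala / GCT Ala — synonymous.
Codon 4: ACG Thr / ACG Thr — identical.
Codon 5: TTT Phe / TTT Phe — identical.
Codon 6: ACT Thr / ACG Thr — synonymous.
Codon 7: GTT Val / CAT His — nonsynonymous.
Synonymous differences: 2.

2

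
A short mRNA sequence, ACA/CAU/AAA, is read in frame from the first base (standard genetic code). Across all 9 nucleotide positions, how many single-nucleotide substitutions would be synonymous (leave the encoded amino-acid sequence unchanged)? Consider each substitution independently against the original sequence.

Codon 1 (ACA, Thr): 3 synonymous substitutions.
Codon 2 (CAU, His): 1 synonymous substitution.
Codon 3 (AAA, Lys): 1 synonymous substitution.
Total: 3 + 1 + 1 = 5.

5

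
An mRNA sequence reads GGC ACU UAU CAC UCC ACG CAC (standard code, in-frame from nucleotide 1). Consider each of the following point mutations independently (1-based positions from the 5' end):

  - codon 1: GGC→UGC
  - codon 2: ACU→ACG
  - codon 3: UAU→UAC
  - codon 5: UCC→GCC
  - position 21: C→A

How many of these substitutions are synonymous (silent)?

2

Codon 1: GGC (Gly) → UGC (Cys) — missense.
Codon 2: ACU (Thr) → ACG (Thr) — synonymous.
Codon 3: UAU (Tyr) → UAC (Tyr) — synonymous.
Codon 5: UCC (Ser) → GCC (Ala) — missense.
Codon 7: CAC (His) → CAA (Gln) — missense.
Synonymous: 2 of 5.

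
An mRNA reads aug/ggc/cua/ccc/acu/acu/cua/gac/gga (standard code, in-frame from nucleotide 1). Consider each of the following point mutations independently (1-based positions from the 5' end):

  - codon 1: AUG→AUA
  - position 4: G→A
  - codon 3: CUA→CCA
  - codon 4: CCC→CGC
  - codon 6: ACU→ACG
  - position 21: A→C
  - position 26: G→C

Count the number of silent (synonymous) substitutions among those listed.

2

Codon 1: AUG (Met) → AUA (Ile) — missense.
Codon 2: GGC (Gly) → AGC (Ser) — missense.
Codon 3: CUA (Leu) → CCA (Pro) — missense.
Codon 4: CCC (Pro) → CGC (Arg) — missense.
Codon 6: ACU (Thr) → ACG (Thr) — synonymous.
Codon 7: CUA (Leu) → CUC (Leu) — synonymous.
Codon 9: GGA (Gly) → GCA (Ala) — missense.
Synonymous: 2 of 7.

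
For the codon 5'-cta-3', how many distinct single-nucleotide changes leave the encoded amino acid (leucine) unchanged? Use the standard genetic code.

Position 1: TTA → 1 synonymous.
Position 2: none → 0 synonymous.
Position 3: CTT, CTC, CTG → 3 synonymous.
Total: 1 + 0 + 3 = 4.

4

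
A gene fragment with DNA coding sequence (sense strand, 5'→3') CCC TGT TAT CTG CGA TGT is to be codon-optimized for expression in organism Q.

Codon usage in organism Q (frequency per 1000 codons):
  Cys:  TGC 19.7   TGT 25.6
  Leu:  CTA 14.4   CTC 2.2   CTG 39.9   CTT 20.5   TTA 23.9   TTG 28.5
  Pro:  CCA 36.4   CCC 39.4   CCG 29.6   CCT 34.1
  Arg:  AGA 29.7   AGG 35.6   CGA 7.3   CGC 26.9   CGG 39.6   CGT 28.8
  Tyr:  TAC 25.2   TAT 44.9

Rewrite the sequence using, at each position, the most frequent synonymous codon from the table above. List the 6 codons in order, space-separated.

CCC TGT TAT CTG CGG TGT

Codon 1 (Pro): best is CCC at 39.4.
Codon 2 (Cys): best is TGT at 25.6.
Codon 3 (Tyr): best is TAT at 44.9.
Codon 4 (Leu): best is CTG at 39.9.
Codon 5 (Arg): best is CGG at 39.6.
Codon 6 (Cys): best is TGT at 25.6.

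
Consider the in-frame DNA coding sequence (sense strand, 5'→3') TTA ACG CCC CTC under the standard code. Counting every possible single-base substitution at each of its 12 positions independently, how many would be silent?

11

Codon 1 (TTA, Leu): 2 synonymous substitutions.
Codon 2 (ACG, Thr): 3 synonymous substitutions.
Codon 3 (CCC, Pro): 3 synonymous substitutions.
Codon 4 (CTC, Leu): 3 synonymous substitutions.
Total: 2 + 3 + 3 + 3 = 11.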